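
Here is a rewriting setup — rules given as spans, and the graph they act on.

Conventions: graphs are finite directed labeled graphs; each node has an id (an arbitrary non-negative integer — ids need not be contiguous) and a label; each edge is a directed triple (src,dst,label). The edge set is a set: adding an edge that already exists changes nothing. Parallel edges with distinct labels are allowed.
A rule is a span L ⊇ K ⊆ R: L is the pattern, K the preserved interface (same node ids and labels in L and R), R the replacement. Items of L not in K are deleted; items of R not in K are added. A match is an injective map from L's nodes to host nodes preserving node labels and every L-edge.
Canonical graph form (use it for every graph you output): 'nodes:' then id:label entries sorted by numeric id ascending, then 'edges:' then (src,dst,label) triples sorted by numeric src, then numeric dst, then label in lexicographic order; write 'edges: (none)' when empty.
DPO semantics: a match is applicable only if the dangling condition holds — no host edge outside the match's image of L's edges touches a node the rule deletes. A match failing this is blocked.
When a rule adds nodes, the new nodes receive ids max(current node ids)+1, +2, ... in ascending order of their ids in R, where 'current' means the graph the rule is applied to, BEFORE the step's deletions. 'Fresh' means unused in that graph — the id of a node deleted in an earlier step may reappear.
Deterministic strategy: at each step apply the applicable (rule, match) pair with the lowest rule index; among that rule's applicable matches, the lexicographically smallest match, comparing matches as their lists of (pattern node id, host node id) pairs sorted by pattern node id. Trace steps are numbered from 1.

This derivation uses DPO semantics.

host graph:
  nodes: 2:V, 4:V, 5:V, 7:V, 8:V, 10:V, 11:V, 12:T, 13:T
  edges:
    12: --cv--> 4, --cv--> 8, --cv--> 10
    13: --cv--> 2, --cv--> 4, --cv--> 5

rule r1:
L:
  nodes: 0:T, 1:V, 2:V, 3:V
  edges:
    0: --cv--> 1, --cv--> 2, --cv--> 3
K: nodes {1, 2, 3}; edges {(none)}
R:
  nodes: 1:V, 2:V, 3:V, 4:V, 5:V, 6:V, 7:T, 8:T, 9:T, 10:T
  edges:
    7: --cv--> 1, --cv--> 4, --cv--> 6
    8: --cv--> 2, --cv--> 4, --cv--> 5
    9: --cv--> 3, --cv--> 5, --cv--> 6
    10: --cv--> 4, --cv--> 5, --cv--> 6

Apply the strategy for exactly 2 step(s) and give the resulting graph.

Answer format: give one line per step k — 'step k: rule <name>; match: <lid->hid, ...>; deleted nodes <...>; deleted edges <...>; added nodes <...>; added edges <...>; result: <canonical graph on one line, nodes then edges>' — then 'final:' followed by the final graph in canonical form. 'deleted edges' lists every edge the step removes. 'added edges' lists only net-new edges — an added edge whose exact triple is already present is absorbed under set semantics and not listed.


step 1: rule r1; match: 0->12, 1->4, 2->8, 3->10; deleted nodes 12; deleted edges (12,4,cv); (12,8,cv); (12,10,cv); added nodes 14, 15, 16, 17, 18, 19, 20; added edges (17,4,cv); (17,14,cv); (17,16,cv); (18,8,cv); (18,14,cv); (18,15,cv); (19,10,cv); (19,15,cv); (19,16,cv); (20,14,cv); (20,15,cv); (20,16,cv); result: nodes: 2:V, 4:V, 5:V, 7:V, 8:V, 10:V, 11:V, 13:T, 14:V, 15:V, 16:V, 17:T, 18:T, 19:T, 20:T edges: (13,2,cv); (13,4,cv); (13,5,cv); (17,4,cv); (17,14,cv); (17,16,cv); (18,8,cv); (18,14,cv); (18,15,cv); (19,10,cv); (19,15,cv); (19,16,cv); (20,14,cv); (20,15,cv); (20,16,cv)
step 2: rule r1; match: 0->13, 1->2, 2->4, 3->5; deleted nodes 13; deleted edges (13,2,cv); (13,4,cv); (13,5,cv); added nodes 21, 22, 23, 24, 25, 26, 27; added edges (24,2,cv); (24,21,cv); (24,23,cv); (25,4,cv); (25,21,cv); (25,22,cv); (26,5,cv); (26,22,cv); (26,23,cv); (27,21,cv); (27,22,cv); (27,23,cv); result: nodes: 2:V, 4:V, 5:V, 7:V, 8:V, 10:V, 11:V, 14:V, 15:V, 16:V, 17:T, 18:T, 19:T, 20:T, 21:V, 22:V, 23:V, 24:T, 25:T, 26:T, 27:T edges: (17,4,cv); (17,14,cv); (17,16,cv); (18,8,cv); (18,14,cv); (18,15,cv); (19,10,cv); (19,15,cv); (19,16,cv); (20,14,cv); (20,15,cv); (20,16,cv); (24,2,cv); (24,21,cv); (24,23,cv); (25,4,cv); (25,21,cv); (25,22,cv); (26,5,cv); (26,22,cv); (26,23,cv); (27,21,cv); (27,22,cv); (27,23,cv)
final:
nodes: 2:V, 4:V, 5:V, 7:V, 8:V, 10:V, 11:V, 14:V, 15:V, 16:V, 17:T, 18:T, 19:T, 20:T, 21:V, 22:V, 23:V, 24:T, 25:T, 26:T, 27:T
edges: (17,4,cv); (17,14,cv); (17,16,cv); (18,8,cv); (18,14,cv); (18,15,cv); (19,10,cv); (19,15,cv); (19,16,cv); (20,14,cv); (20,15,cv); (20,16,cv); (24,2,cv); (24,21,cv); (24,23,cv); (25,4,cv); (25,21,cv); (25,22,cv); (26,5,cv); (26,22,cv); (26,23,cv); (27,21,cv); (27,22,cv); (27,23,cv)


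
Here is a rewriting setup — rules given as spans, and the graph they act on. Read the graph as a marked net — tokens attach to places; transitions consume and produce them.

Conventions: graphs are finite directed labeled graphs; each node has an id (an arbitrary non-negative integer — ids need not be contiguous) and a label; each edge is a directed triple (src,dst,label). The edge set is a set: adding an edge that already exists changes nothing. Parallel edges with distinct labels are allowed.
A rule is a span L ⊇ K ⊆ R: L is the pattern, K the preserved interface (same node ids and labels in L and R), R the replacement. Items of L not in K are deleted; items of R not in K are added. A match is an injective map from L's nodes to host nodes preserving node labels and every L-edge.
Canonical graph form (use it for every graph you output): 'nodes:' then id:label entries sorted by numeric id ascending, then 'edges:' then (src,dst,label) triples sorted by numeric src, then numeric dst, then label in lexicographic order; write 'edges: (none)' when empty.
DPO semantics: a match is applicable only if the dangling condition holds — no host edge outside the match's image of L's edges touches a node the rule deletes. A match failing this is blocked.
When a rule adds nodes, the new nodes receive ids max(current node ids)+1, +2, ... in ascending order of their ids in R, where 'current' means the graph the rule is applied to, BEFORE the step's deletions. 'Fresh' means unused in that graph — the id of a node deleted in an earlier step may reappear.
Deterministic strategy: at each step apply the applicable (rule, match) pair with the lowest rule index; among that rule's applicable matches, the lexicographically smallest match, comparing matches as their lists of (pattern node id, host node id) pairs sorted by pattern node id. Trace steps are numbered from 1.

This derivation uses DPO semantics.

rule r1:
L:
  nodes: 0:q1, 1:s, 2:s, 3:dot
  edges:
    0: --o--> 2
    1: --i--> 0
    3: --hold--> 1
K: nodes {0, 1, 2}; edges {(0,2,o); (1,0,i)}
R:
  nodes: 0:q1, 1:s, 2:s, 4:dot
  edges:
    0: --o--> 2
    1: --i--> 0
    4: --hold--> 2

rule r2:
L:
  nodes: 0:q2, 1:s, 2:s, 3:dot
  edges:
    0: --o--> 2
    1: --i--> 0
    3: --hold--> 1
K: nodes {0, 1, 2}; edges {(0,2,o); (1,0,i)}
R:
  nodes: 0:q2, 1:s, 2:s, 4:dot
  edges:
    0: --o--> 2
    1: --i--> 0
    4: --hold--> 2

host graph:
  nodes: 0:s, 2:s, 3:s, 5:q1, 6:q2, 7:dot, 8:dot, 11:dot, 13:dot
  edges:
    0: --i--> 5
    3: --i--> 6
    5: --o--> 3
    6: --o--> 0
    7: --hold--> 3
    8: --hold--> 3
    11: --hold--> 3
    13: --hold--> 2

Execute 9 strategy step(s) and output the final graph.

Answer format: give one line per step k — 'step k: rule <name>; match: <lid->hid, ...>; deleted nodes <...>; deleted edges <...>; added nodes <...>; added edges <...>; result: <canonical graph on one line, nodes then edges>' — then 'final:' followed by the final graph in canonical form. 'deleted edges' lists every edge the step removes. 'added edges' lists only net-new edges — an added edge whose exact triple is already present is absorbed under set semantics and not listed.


step 1: rule r2; match: 0->6, 1->3, 2->0, 3->7; deleted nodes 7; deleted edges (7,3,hold); added nodes 14; added edges (14,0,hold); result: nodes: 0:s, 2:s, 3:s, 5:q1, 6:q2, 8:dot, 11:dot, 13:dot, 14:dot edges: (0,5,i); (3,6,i); (5,3,o); (6,0,o); (8,3,hold); (11,3,hold); (13,2,hold); (14,0,hold)
step 2: rule r1; match: 0->5, 1->0, 2->3, 3->14; deleted nodes 14; deleted edges (14,0,hold); added nodes 15; added edges (15,3,hold); result: nodes: 0:s, 2:s, 3:s, 5:q1, 6:q2, 8:dot, 11:dot, 13:dot, 15:dot edges: (0,5,i); (3,6,i); (5,3,o); (6,0,o); (8,3,hold); (11,3,hold); (13,2,hold); (15,3,hold)
step 3: rule r2; match: 0->6, 1->3, 2->0, 3->8; deleted nodes 8; deleted edges (8,3,hold); added nodes 16; added edges (16,0,hold); result: nodes: 0:s, 2:s, 3:s, 5:q1, 6:q2, 11:dot, 13:dot, 15:dot, 16:dot edges: (0,5,i); (3,6,i); (5,3,o); (6,0,o); (11,3,hold); (13,2,hold); (15,3,hold); (16,0,hold)
step 4: rule r1; match: 0->5, 1->0, 2->3, 3->16; deleted nodes 16; deleted edges (16,0,hold); added nodes 17; added edges (17,3,hold); result: nodes: 0:s, 2:s, 3:s, 5:q1, 6:q2, 11:dot, 13:dot, 15:dot, 17:dot edges: (0,5,i); (3,6,i); (5,3,o); (6,0,o); (11,3,hold); (13,2,hold); (15,3,hold); (17,3,hold)
step 5: rule r2; match: 0->6, 1->3, 2->0, 3->11; deleted nodes 11; deleted edges (11,3,hold); added nodes 18; added edges (18,0,hold); result: nodes: 0:s, 2:s, 3:s, 5:q1, 6:q2, 13:dot, 15:dot, 17:dot, 18:dot edges: (0,5,i); (3,6,i); (5,3,o); (6,0,o); (13,2,hold); (15,3,hold); (17,3,hold); (18,0,hold)
step 6: rule r1; match: 0->5, 1->0, 2->3, 3->18; deleted nodes 18; deleted edges (18,0,hold); added nodes 19; added edges (19,3,hold); result: nodes: 0:s, 2:s, 3:s, 5:q1, 6:q2, 13:dot, 15:dot, 17:dot, 19:dot edges: (0,5,i); (3,6,i); (5,3,o); (6,0,o); (13,2,hold); (15,3,hold); (17,3,hold); (19,3,hold)
step 7: rule r2; match: 0->6, 1->3, 2->0, 3->15; deleted nodes 15; deleted edges (15,3,hold); added nodes 20; added edges (20,0,hold); result: nodes: 0:s, 2:s, 3:s, 5:q1, 6:q2, 13:dot, 17:dot, 19:dot, 20:dot edges: (0,5,i); (3,6,i); (5,3,o); (6,0,o); (13,2,hold); (17,3,hold); (19,3,hold); (20,0,hold)
step 8: rule r1; match: 0->5, 1->0, 2->3, 3->20; deleted nodes 20; deleted edges (20,0,hold); added nodes 21; added edges (21,3,hold); result: nodes: 0:s, 2:s, 3:s, 5:q1, 6:q2, 13:dot, 17:dot, 19:dot, 21:dot edges: (0,5,i); (3,6,i); (5,3,o); (6,0,o); (13,2,hold); (17,3,hold); (19,3,hold); (21,3,hold)
step 9: rule r2; match: 0->6, 1->3, 2->0, 3->17; deleted nodes 17; deleted edges (17,3,hold); added nodes 22; added edges (22,0,hold); result: nodes: 0:s, 2:s, 3:s, 5:q1, 6:q2, 13:dot, 19:dot, 21:dot, 22:dot edges: (0,5,i); (3,6,i); (5,3,o); (6,0,o); (13,2,hold); (19,3,hold); (21,3,hold); (22,0,hold)
final:
nodes: 0:s, 2:s, 3:s, 5:q1, 6:q2, 13:dot, 19:dot, 21:dot, 22:dot
edges: (0,5,i); (3,6,i); (5,3,o); (6,0,o); (13,2,hold); (19,3,hold); (21,3,hold); (22,0,hold)


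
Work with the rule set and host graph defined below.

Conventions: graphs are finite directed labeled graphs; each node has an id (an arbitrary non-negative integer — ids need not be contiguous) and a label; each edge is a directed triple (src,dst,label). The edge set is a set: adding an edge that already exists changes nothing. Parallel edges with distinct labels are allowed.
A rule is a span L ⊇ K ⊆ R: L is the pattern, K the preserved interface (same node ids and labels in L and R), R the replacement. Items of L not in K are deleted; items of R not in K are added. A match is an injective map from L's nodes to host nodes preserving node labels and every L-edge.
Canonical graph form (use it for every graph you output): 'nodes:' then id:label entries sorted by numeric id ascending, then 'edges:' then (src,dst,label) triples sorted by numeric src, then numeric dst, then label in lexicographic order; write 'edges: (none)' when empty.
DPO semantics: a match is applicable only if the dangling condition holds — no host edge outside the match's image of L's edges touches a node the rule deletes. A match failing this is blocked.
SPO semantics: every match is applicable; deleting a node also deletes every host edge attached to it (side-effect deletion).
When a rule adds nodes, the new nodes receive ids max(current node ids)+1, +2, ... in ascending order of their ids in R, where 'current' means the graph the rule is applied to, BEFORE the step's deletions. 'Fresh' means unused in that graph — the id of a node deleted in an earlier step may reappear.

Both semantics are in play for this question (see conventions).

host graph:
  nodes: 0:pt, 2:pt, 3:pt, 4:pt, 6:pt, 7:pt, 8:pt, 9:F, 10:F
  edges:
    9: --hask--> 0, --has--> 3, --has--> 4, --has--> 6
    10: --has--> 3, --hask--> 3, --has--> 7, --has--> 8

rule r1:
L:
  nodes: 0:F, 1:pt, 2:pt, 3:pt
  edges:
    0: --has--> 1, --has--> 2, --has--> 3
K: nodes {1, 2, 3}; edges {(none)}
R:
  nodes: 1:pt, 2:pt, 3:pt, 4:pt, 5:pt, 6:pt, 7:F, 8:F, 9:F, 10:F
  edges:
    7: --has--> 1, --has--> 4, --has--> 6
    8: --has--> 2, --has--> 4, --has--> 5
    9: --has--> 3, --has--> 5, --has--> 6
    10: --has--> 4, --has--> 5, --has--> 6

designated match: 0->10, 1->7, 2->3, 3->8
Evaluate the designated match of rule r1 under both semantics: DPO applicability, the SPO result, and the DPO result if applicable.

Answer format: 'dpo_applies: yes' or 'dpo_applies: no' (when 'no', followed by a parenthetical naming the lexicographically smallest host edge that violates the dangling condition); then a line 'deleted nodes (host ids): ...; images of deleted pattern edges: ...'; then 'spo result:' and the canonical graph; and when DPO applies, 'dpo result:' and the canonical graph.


dpo_applies: no
(the rule deletes node 10, which keeps host edge (10,3,hask) outside the match image — the dangling condition fails, DPO blocks; SPO proceeds and side-deletes such edges)
deleted nodes (host ids): 10; images of deleted pattern edges: (10,3,has); (10,7,has); (10,8,has)
spo result:
nodes: 0:pt, 2:pt, 3:pt, 4:pt, 6:pt, 7:pt, 8:pt, 9:F, 11:pt, 12:pt, 13:pt, 14:F, 15:F, 16:F, 17:F
edges: (9,0,hask); (9,3,has); (9,4,has); (9,6,has); (14,7,has); (14,11,has); (14,13,has); (15,3,has); (15,11,has); (15,12,has); (16,8,has); (16,12,has); (16,13,has); (17,11,has); (17,12,has); (17,13,has)


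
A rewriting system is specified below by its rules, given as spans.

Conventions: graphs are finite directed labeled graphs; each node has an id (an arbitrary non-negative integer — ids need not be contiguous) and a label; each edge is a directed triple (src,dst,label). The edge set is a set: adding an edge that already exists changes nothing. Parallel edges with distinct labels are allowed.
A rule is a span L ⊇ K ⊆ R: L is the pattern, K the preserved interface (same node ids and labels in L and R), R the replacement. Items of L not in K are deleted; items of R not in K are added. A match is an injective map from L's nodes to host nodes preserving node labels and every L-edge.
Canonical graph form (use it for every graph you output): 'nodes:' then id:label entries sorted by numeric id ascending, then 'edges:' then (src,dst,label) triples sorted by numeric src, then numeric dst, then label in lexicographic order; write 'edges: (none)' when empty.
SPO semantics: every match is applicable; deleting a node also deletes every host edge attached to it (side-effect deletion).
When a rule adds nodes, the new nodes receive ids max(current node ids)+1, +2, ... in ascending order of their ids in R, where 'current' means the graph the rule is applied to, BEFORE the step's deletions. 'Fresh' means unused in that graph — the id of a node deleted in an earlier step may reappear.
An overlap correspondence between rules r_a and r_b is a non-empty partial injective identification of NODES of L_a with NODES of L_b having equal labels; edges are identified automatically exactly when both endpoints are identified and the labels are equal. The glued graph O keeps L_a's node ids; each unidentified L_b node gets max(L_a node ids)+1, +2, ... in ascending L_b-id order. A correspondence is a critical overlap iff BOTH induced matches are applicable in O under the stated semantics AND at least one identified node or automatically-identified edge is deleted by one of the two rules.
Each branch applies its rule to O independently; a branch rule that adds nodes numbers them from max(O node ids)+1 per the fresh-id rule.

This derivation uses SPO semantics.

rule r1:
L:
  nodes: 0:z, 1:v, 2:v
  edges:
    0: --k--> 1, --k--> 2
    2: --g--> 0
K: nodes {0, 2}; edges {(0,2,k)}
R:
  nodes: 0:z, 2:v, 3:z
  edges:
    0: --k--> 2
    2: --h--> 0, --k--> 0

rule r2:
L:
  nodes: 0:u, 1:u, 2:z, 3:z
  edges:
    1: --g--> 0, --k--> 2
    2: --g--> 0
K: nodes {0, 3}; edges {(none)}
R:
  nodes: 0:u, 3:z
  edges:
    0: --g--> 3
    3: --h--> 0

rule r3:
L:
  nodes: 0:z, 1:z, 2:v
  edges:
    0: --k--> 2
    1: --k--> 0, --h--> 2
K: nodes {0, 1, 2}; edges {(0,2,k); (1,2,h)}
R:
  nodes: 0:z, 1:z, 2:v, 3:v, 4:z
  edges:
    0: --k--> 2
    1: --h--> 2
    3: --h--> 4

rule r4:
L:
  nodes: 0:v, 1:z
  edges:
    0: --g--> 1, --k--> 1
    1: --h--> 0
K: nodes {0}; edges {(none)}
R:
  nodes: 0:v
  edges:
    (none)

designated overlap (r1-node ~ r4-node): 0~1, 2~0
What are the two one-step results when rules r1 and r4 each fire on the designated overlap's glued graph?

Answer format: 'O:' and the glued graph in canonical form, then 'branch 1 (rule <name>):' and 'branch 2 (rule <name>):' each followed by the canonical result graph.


O:
nodes: 0:z, 1:v, 2:v
edges: (0,1,k); (0,2,h); (0,2,k); (2,0,g); (2,0,k)
branch 1 (rule r1):
nodes: 0:z, 2:v, 3:z
edges: (0,2,h); (0,2,k); (2,0,h); (2,0,k)
branch 2 (rule r4):
nodes: 1:v, 2:v
edges: (none)


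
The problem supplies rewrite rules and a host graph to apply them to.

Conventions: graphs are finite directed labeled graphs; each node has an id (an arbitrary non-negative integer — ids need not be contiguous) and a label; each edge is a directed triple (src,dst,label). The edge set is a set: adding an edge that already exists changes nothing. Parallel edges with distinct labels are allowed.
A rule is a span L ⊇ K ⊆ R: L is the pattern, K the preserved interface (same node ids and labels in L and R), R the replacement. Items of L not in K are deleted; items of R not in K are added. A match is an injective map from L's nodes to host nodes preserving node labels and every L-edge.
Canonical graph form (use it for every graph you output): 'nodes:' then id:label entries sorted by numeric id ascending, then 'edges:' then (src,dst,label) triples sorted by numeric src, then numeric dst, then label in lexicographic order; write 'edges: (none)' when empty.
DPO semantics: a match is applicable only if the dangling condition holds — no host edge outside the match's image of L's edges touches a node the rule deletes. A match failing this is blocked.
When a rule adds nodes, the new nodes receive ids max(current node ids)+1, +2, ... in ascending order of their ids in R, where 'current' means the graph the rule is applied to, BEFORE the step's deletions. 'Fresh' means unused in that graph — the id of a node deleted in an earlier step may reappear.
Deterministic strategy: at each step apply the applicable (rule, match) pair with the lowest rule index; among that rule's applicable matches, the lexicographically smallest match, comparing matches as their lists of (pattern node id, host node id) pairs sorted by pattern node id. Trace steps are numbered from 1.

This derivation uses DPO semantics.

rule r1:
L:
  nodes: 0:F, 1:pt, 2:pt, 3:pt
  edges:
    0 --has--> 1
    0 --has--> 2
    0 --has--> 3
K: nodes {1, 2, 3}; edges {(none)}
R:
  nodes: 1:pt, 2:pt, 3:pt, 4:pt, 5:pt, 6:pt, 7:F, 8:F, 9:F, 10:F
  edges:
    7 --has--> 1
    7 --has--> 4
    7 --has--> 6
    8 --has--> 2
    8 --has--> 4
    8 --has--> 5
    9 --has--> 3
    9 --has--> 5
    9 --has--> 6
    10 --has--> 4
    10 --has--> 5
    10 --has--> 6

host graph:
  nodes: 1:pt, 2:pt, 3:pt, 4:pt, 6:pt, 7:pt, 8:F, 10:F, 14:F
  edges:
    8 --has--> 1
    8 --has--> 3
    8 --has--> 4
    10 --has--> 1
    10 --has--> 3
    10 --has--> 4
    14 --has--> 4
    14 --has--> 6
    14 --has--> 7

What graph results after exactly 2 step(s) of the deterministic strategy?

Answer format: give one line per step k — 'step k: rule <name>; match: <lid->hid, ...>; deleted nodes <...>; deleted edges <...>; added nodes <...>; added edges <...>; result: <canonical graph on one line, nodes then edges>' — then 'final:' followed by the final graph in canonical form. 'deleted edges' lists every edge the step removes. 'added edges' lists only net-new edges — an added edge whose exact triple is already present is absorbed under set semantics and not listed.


step 1: rule r1; match: 0->8, 1->1, 2->3, 3->4; deleted nodes 8; deleted edges (8,1,has); (8,3,has); (8,4,has); added nodes 15, 16, 17, 18, 19, 20, 21; added edges (18,1,has); (18,15,has); (18,17,has); (19,3,has); (19,15,has); (19,16,has); (20,4,has); (20,16,has); (20,17,has); (21,15,has); (21,16,has); (21,17,has); result: nodes: 1:pt, 2:pt, 3:pt, 4:pt, 6:pt, 7:pt, 10:F, 14:F, 15:pt, 16:pt, 17:pt, 18:F, 19:F, 20:F, 21:F edges: (10,1,has); (10,3,has); (10,4,has); (14,4,has); (14,6,has); (14,7,has); (18,1,has); (18,15,has); (18,17,has); (19,3,has); (19,15,has); (19,16,has); (20,4,has); (20,16,has); (20,17,has); (21,15,has); (21,16,has); (21,17,has)
step 2: rule r1; match: 0->10, 1->1, 2->3, 3->4; deleted nodes 10; deleted edges (10,1,has); (10,3,has); (10,4,has); added nodes 22, 23, 24, 25, 26, 27, 28; added edges (25,1,has); (25,22,has); (25,24,has); (26,3,has); (26,22,has); (26,23,has); (27,4,has); (27,23,has); (27,24,has); (28,22,has); (28,23,has); (28,24,has); result: nodes: 1:pt, 2:pt, 3:pt, 4:pt, 6:pt, 7:pt, 14:F, 15:pt, 16:pt, 17:pt, 18:F, 19:F, 20:F, 21:F, 22:pt, 23:pt, 24:pt, 25:F, 26:F, 27:F, 28:F edges: (14,4,has); (14,6,has); (14,7,has); (18,1,has); (18,15,has); (18,17,has); (19,3,has); (19,15,has); (19,16,has); (20,4,has); (20,16,has); (20,17,has); (21,15,has); (21,16,has); (21,17,has); (25,1,has); (25,22,has); (25,24,has); (26,3,has); (26,22,has); (26,23,has); (27,4,has); (27,23,has); (27,24,has); (28,22,has); (28,23,has); (28,24,has)
final:
nodes: 1:pt, 2:pt, 3:pt, 4:pt, 6:pt, 7:pt, 14:F, 15:pt, 16:pt, 17:pt, 18:F, 19:F, 20:F, 21:F, 22:pt, 23:pt, 24:pt, 25:F, 26:F, 27:F, 28:F
edges: (14,4,has); (14,6,has); (14,7,has); (18,1,has); (18,15,has); (18,17,has); (19,3,has); (19,15,has); (19,16,has); (20,4,has); (20,16,has); (20,17,has); (21,15,has); (21,16,has); (21,17,has); (25,1,has); (25,22,has); (25,24,has); (26,3,has); (26,22,has); (26,23,has); (27,4,has); (27,23,has); (27,24,has); (28,22,has); (28,23,has); (28,24,has)


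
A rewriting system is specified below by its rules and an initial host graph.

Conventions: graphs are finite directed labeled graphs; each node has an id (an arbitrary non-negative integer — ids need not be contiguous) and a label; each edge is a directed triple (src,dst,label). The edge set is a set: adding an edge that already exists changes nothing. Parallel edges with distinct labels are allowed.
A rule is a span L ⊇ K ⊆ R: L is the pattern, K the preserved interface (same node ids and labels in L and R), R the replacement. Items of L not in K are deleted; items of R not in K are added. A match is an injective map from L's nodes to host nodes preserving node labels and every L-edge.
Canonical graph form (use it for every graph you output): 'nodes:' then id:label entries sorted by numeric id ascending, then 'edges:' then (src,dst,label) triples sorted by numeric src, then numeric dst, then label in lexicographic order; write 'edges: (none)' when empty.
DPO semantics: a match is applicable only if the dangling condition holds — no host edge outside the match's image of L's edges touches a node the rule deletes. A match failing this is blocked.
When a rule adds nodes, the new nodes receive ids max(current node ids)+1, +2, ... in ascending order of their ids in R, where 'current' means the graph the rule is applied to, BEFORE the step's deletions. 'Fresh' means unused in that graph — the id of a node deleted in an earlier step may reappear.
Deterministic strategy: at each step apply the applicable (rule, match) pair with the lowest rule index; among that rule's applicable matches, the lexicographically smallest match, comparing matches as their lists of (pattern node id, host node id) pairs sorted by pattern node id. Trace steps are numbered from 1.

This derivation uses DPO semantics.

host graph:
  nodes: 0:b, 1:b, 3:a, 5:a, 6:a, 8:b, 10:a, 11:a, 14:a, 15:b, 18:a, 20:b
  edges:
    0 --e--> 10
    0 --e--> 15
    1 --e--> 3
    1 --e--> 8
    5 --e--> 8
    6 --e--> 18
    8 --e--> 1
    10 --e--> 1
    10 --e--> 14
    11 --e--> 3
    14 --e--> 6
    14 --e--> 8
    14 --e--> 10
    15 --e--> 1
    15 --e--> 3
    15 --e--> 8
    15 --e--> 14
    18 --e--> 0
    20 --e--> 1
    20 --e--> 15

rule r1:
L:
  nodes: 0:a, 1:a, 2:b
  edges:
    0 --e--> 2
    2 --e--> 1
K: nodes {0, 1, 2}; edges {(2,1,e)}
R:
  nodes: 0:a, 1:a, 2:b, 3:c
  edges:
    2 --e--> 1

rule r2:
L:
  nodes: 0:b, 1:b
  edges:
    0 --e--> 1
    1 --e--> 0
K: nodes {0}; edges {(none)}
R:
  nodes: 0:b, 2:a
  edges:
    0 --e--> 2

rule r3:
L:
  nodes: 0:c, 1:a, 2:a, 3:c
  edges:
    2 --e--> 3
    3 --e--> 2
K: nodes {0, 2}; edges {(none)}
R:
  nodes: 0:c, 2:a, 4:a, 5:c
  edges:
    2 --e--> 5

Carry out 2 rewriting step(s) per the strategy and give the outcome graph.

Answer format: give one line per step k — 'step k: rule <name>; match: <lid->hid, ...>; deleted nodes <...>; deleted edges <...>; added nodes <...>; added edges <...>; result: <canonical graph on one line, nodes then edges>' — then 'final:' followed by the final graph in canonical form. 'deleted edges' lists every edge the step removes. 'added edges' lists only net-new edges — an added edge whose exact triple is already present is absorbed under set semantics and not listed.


step 1: rule r1; match: 0->10, 1->3, 2->1; deleted nodes (none); deleted edges (10,1,e); added nodes 21; added edges (none); result: nodes: 0:b, 1:b, 3:a, 5:a, 6:a, 8:b, 10:a, 11:a, 14:a, 15:b, 18:a, 20:b, 21:c edges: (0,10,e); (0,15,e); (1,3,e); (1,8,e); (5,8,e); (6,18,e); (8,1,e); (10,14,e); (11,3,e); (14,6,e); (14,8,e); (14,10,e); (15,1,e); (15,3,e); (15,8,e); (15,14,e); (18,0,e); (20,1,e); (20,15,e)
step 2: rule r1; match: 0->18, 1->10, 2->0; deleted nodes (none); deleted edges (18,0,e); added nodes 22; added edges (none); result: nodes: 0:b, 1:b, 3:a, 5:a, 6:a, 8:b, 10:a, 11:a, 14:a, 15:b, 18:a, 20:b, 21:c, 22:c edges: (0,10,e); (0,15,e); (1,3,e); (1,8,e); (5,8,e); (6,18,e); (8,1,e); (10,14,e); (11,3,e); (14,6,e); (14,8,e); (14,10,e); (15,1,e); (15,3,e); (15,8,e); (15,14,e); (20,1,e); (20,15,e)
final:
nodes: 0:b, 1:b, 3:a, 5:a, 6:a, 8:b, 10:a, 11:a, 14:a, 15:b, 18:a, 20:b, 21:c, 22:c
edges: (0,10,e); (0,15,e); (1,3,e); (1,8,e); (5,8,e); (6,18,e); (8,1,e); (10,14,e); (11,3,e); (14,6,e); (14,8,e); (14,10,e); (15,1,e); (15,3,e); (15,8,e); (15,14,e); (20,1,e); (20,15,e)


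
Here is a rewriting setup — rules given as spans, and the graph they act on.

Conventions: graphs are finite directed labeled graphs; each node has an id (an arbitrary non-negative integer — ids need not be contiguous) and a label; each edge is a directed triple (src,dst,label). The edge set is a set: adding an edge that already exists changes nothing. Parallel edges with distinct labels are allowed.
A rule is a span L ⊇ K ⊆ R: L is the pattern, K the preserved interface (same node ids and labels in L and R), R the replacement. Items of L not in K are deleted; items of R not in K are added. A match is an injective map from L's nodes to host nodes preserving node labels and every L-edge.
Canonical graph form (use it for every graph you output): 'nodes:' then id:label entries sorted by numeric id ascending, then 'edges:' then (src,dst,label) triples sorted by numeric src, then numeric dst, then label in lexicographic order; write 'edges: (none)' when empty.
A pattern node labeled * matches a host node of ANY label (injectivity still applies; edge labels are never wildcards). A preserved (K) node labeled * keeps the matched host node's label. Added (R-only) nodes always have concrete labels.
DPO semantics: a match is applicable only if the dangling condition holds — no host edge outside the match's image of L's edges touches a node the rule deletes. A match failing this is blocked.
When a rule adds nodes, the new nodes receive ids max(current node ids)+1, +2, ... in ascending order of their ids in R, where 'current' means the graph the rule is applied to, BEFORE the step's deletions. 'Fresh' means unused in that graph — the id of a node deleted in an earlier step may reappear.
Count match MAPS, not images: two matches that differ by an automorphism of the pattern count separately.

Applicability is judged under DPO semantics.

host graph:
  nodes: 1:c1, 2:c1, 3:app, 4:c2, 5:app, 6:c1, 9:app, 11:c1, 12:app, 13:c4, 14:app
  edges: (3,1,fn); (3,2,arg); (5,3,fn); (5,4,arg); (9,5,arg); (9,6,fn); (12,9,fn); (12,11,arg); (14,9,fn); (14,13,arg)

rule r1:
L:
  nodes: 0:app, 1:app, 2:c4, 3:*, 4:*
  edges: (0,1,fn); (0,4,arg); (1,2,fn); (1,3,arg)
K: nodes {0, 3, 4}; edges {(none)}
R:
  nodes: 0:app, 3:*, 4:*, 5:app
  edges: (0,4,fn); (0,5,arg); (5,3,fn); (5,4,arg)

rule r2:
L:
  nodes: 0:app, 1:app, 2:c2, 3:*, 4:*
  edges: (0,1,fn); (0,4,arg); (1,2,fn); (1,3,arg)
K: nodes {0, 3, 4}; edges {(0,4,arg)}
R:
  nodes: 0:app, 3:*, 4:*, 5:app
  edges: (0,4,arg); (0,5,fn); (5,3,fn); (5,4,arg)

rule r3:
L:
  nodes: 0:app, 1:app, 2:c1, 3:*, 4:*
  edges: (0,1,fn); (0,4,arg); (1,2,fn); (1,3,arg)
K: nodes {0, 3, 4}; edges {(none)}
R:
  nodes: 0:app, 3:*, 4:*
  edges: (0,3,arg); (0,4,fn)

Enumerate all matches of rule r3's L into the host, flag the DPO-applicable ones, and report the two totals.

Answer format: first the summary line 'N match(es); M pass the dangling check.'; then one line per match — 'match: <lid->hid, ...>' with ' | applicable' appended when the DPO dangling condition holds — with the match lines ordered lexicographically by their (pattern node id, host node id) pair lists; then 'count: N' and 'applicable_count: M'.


3 match(es); 1 pass the dangling check.
match: 0->5, 1->3, 2->1, 3->2, 4->4 | applicable
match: 0->12, 1->9, 2->6, 3->5, 4->11
match: 0->14, 1->9, 2->6, 3->5, 4->13
count: 3
applicable_count: 1


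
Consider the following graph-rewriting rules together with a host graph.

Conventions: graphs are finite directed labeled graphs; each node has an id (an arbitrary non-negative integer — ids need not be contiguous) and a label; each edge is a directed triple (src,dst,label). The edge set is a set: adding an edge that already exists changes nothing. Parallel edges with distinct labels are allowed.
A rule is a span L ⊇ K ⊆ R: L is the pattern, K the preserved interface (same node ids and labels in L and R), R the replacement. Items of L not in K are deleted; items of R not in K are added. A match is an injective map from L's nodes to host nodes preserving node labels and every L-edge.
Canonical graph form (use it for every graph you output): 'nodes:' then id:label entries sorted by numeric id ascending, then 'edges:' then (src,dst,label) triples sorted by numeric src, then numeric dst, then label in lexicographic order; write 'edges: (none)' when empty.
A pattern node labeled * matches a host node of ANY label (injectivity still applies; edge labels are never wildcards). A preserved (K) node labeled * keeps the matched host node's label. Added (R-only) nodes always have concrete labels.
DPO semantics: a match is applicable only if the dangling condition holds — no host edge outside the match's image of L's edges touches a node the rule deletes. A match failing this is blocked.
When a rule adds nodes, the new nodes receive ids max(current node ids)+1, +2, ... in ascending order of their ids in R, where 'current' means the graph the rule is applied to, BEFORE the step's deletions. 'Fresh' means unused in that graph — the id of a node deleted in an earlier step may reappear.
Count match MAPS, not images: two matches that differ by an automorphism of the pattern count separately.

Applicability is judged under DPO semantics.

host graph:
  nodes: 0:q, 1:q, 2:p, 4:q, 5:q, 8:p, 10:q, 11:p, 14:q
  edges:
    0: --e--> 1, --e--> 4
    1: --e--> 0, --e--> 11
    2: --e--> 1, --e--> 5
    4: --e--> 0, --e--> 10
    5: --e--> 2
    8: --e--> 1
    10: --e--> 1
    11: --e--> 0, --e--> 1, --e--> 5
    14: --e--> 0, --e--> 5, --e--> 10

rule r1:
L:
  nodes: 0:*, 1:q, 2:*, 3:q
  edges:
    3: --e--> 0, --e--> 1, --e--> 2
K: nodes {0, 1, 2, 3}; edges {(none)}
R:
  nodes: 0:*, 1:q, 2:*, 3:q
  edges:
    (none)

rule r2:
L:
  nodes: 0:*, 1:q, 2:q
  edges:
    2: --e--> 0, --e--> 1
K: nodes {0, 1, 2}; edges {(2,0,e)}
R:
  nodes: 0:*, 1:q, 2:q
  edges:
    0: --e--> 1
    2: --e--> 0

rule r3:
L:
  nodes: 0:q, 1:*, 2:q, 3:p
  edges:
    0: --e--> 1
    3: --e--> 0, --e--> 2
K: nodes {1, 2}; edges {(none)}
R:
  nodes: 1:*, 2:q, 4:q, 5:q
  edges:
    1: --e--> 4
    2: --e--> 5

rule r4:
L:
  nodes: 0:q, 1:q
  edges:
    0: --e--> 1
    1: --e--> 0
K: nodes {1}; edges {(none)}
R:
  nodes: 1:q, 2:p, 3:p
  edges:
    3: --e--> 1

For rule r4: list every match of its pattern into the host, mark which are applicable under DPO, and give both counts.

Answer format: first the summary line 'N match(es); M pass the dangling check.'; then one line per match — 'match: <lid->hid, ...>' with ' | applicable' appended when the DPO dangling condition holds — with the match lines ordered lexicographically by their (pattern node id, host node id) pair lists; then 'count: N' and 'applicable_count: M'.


4 match(es); 0 pass the dangling check.
match: 0->0, 1->1
match: 0->0, 1->4
match: 0->1, 1->0
match: 0->4, 1->0
count: 4
applicable_count: 0


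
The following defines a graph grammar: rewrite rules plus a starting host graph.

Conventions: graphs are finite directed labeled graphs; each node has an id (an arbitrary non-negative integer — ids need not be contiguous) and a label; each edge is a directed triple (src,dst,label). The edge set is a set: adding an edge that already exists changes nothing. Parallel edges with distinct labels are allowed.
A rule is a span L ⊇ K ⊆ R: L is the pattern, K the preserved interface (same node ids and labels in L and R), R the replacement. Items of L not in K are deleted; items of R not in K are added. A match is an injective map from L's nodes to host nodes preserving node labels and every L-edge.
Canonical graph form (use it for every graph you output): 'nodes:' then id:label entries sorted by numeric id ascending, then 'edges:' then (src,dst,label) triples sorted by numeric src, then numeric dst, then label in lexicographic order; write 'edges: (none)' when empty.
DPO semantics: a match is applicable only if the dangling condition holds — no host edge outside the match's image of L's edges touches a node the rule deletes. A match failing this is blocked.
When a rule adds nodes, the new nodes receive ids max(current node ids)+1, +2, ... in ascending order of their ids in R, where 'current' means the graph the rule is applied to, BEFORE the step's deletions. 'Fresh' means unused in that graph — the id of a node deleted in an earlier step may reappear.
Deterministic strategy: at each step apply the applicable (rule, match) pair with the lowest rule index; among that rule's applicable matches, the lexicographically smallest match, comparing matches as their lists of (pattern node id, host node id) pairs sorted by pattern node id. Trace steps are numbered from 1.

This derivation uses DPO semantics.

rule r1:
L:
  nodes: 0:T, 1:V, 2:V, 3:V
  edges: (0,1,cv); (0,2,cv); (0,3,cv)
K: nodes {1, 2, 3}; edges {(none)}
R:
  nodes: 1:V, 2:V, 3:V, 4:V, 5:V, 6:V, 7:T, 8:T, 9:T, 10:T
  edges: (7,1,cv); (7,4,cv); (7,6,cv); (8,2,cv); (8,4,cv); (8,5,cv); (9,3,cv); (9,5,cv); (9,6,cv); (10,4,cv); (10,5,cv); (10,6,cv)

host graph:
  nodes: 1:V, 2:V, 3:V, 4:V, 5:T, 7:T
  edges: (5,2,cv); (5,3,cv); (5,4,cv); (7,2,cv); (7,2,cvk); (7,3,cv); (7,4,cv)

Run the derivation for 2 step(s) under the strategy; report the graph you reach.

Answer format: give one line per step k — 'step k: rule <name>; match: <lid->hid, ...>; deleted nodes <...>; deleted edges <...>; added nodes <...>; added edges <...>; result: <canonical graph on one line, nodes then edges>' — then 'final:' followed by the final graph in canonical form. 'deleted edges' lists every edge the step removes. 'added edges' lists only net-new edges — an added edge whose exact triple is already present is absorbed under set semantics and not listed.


step 1: rule r1; match: 0->5, 1->2, 2->3, 3->4; deleted nodes 5; deleted edges (5,2,cv); (5,3,cv); (5,4,cv); added nodes 8, 9, 10, 11, 12, 13, 14; added edges (11,2,cv); (11,8,cv); (11,10,cv); (12,3,cv); (12,8,cv); (12,9,cv); (13,4,cv); (13,9,cv); (13,10,cv); (14,8,cv); (14,9,cv); (14,10,cv); result: nodes: 1:V, 2:V, 3:V, 4:V, 7:T, 8:V, 9:V, 10:V, 11:T, 12:T, 13:T, 14:T edges: (7,2,cv); (7,2,cvk); (7,3,cv); (7,4,cv); (11,2,cv); (11,8,cv); (11,10,cv); (12,3,cv); (12,8,cv); (12,9,cv); (13,4,cv); (13,9,cv); (13,10,cv); (14,8,cv); (14,9,cv); (14,10,cv)
step 2: rule r1; match: 0->11, 1->2, 2->8, 3->10; deleted nodes 11; deleted edges (11,2,cv); (11,8,cv); (11,10,cv); added nodes 15, 16, 17, 18, 19, 20, 21; added edges (18,2,cv); (18,15,cv); (18,17,cv); (19,8,cv); (19,15,cv); (19,16,cv); (20,10,cv); (20,16,cv); (20,17,cv); (21,15,cv); (21,16,cv); (21,17,cv); result: nodes: 1:V, 2:V, 3:V, 4:V, 7:T, 8:V, 9:V, 10:V, 12:T, 13:T, 14:T, 15:V, 16:V, 17:V, 18:T, 19:T, 20:T, 21:T edges: (7,2,cv); (7,2,cvk); (7,3,cv); (7,4,cv); (12,3,cv); (12,8,cv); (12,9,cv); (13,4,cv); (13,9,cv); (13,10,cv); (14,8,cv); (14,9,cv); (14,10,cv); (18,2,cv); (18,15,cv); (18,17,cv); (19,8,cv); (19,15,cv); (19,16,cv); (20,10,cv); (20,16,cv); (20,17,cv); (21,15,cv); (21,16,cv); (21,17,cv)
final:
nodes: 1:V, 2:V, 3:V, 4:V, 7:T, 8:V, 9:V, 10:V, 12:T, 13:T, 14:T, 15:V, 16:V, 17:V, 18:T, 19:T, 20:T, 21:T
edges: (7,2,cv); (7,2,cvk); (7,3,cv); (7,4,cv); (12,3,cv); (12,8,cv); (12,9,cv); (13,4,cv); (13,9,cv); (13,10,cv); (14,8,cv); (14,9,cv); (14,10,cv); (18,2,cv); (18,15,cv); (18,17,cv); (19,8,cv); (19,15,cv); (19,16,cv); (20,10,cv); (20,16,cv); (20,17,cv); (21,15,cv); (21,16,cv); (21,17,cv)


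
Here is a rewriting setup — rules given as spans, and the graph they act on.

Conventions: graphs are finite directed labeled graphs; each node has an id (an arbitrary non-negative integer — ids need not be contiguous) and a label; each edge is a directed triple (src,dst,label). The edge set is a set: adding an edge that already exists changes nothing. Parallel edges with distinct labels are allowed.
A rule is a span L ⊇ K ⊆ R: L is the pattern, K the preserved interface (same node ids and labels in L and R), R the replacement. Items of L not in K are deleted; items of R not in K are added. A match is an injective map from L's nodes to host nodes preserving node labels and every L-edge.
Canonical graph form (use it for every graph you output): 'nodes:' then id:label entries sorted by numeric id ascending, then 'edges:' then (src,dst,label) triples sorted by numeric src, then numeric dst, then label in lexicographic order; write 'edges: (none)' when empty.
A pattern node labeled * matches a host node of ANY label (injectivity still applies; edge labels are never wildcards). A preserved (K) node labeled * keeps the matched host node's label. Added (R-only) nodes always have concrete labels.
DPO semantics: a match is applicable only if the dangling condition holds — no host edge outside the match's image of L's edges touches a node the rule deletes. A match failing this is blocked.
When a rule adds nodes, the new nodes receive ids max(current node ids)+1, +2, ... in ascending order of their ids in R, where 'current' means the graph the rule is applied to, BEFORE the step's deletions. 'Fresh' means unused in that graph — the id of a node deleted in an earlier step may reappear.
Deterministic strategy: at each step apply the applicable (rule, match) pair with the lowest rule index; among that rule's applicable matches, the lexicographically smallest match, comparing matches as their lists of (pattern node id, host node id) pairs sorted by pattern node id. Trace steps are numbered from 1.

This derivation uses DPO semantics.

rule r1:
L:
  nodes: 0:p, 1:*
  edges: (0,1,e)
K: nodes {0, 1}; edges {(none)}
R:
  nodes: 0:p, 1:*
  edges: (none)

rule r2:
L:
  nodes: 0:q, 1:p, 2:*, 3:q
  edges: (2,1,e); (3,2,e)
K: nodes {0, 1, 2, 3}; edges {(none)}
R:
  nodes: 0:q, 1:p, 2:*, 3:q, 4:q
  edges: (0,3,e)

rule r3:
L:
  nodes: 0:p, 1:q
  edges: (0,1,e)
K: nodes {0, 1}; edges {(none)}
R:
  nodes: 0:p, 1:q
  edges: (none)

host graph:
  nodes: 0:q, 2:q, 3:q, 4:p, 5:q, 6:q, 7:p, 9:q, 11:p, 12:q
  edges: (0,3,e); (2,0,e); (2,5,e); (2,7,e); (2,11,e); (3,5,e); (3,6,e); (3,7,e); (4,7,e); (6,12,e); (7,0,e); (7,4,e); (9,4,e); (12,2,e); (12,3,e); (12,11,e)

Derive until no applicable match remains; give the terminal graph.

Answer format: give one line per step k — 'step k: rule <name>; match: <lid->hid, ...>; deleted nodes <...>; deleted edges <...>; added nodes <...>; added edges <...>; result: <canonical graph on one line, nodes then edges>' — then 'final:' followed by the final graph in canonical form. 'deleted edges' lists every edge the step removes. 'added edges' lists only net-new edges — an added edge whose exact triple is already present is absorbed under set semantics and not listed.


step 1: rule r1; match: 0->4, 1->7; deleted nodes (none); deleted edges (4,7,e); added nodes (none); added edges (none); result: nodes: 0:q, 2:q, 3:q, 4:p, 5:q, 6:q, 7:p, 9:q, 11:p, 12:q edges: (0,3,e); (2,0,e); (2,5,e); (2,7,e); (2,11,e); (3,5,e); (3,6,e); (3,7,e); (6,12,e); (7,0,e); (7,4,e); (9,4,e); (12,2,e); (12,3,e); (12,11,e)
step 2: rule r1; match: 0->7, 1->0; deleted nodes (none); deleted edges (7,0,e); added nodes (none); added edges (none); result: nodes: 0:q, 2:q, 3:q, 4:p, 5:q, 6:q, 7:p, 9:q, 11:p, 12:q edges: (0,3,e); (2,0,e); (2,5,e); (2,7,e); (2,11,e); (3,5,e); (3,6,e); (3,7,e); (6,12,e); (7,4,e); (9,4,e); (12,2,e); (12,3,e); (12,11,e)
step 3: rule r1; match: 0->7, 1->4; deleted nodes (none); deleted edges (7,4,e); added nodes (none); added edges (none); result: nodes: 0:q, 2:q, 3:q, 4:p, 5:q, 6:q, 7:p, 9:q, 11:p, 12:q edges: (0,3,e); (2,0,e); (2,5,e); (2,7,e); (2,11,e); (3,5,e); (3,6,e); (3,7,e); (6,12,e); (9,4,e); (12,2,e); (12,3,e); (12,11,e)
step 4: rule r2; match: 0->0, 1->7, 2->2, 3->12; deleted nodes (none); deleted edges (2,7,e); (12,2,e); added nodes 13; added edges (0,12,e); result: nodes: 0:q, 2:q, 3:q, 4:p, 5:q, 6:q, 7:p, 9:q, 11:p, 12:q, 13:q edges: (0,3,e); (0,12,e); (2,0,e); (2,5,e); (2,11,e); (3,5,e); (3,6,e); (3,7,e); (6,12,e); (9,4,e); (12,3,e); (12,11,e)
step 5: rule r2; match: 0->0, 1->7, 2->3, 3->12; deleted nodes (none); deleted edges (3,7,e); (12,3,e); added nodes 14; added edges (none); result: nodes: 0:q, 2:q, 3:q, 4:p, 5:q, 6:q, 7:p, 9:q, 11:p, 12:q, 13:q, 14:q edges: (0,3,e); (0,12,e); (2,0,e); (2,5,e); (2,11,e); (3,5,e); (3,6,e); (6,12,e); (9,4,e); (12,11,e)
step 6: rule r2; match: 0->0, 1->11, 2->12, 3->6; deleted nodes (none); deleted edges (6,12,e); (12,11,e); added nodes 15; added edges (0,6,e); result: nodes: 0:q, 2:q, 3:q, 4:p, 5:q, 6:q, 7:p, 9:q, 11:p, 12:q, 13:q, 14:q, 15:q edges: (0,3,e); (0,6,e); (0,12,e); (2,0,e); (2,5,e); (2,11,e); (3,5,e); (3,6,e); (9,4,e)
final:
nodes: 0:q, 2:q, 3:q, 4:p, 5:q, 6:q, 7:p, 9:q, 11:p, 12:q, 13:q, 14:q, 15:q
edges: (0,3,e); (0,6,e); (0,12,e); (2,0,e); (2,5,e); (2,11,e); (3,5,e); (3,6,e); (9,4,e)
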